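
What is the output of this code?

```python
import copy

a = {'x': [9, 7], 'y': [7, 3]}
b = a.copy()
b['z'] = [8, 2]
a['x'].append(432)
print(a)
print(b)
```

Key concept: shallow copy of dict with mutable values.
Step by step:
`a = {'x': [9, 7], 'y': [7, 3]}` → a = {'x': [9, 7], 'y': [7, 3]}
`b = a.copy()` → b = {'x': [9, 7], 'y': [7, 3]}
`b['z'] = [8, 2]` → b = {'x': [9, 7], 'y': [7, 3], 'z': [8, 2]}
`a['x'].append(432)` → a = {'x': [9, 7, 432], 'y': [7, 3]}; b = {'x': [9, 7, 432], 'y': [7, 3], 'z': [8, 2]}
`print(a)` → prints {'x': [9, 7, 432], 'y': [7, 3]}
`print(b)` → prints {'x': [9, 7, 432], 'y': [7, 3], 'z': [8, 2]}

Answer:
{'x': [9, 7, 432], 'y': [7, 3]}
{'x': [9, 7, 432], 'y': [7, 3], 'z': [8, 2]}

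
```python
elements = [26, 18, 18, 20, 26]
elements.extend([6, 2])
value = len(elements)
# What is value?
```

Trace:
`elements = [26, 18, 18, 20, 26]` → elements = [26, 18, 18, 20, 26]
`elements.extend([6, 2])` → elements = [26, 18, 18, 20, 26, 6, 2]
`value = len(elements)` → value = 7
So value = 7

Answer: 7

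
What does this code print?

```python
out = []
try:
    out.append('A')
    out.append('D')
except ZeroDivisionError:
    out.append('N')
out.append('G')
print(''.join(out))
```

Execution trace: 'A' (try body) → 'D' (try body, no exception) → 'G' (after the try/except). Output: ADG

Answer: ADG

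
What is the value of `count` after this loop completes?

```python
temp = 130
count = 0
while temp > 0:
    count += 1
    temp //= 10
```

Count digits by repeated division by 10
`count` takes the values: 0 → 1 → 2 → 3

Answer: 3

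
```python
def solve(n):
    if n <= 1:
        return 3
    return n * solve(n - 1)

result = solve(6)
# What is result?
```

solve(6) = 6 * 5 * 4 * 3 * 2 * 3 = 2160

Answer: 2160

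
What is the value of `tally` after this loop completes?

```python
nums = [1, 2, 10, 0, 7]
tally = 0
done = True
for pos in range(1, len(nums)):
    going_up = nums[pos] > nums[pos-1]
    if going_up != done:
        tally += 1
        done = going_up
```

Count direction changes in [1, 2, 10, 0, 7]
`tally` takes the values: 0 → 1 → 2

Answer: 2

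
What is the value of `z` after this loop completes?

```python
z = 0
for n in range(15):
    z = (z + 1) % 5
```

Increment mod 5, 15 times = 0
`z` takes the values: 0 → 1 → 2 → 3 → 4 → 0 → 1 → 2 → 3 → 4 → 0 → 1 → 2 → 3 → 4 → 0

Answer: 0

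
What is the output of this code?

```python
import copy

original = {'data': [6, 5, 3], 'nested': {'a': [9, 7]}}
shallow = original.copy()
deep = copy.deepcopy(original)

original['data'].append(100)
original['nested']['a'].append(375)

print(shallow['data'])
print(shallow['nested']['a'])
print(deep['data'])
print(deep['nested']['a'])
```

Key concept: comparing shallow vs deep copy.
Step by step:
`original = {'data': [6, 5, 3], 'nested': {'a': [9, 7]}}` → original = {'data': [6, 5, 3], 'nested': {'a': [9, 7]}}
`shallow = original.copy()` → shallow = {'data': [6, 5, 3], 'nested': {'a': [9, 7]}}
`deep = copy.deepcopy(original)` → deep = {'data': [6, 5, 3], 'nested': {'a': [9, 7]}}
`original['data'].append(100)` → original = {'data': [6, 5, 3, 100], 'nested': {'a': [9, 7]}}; shallow = {'data': [6, 5, 3, 100], 'nested': {'a': [9, 7]}}
`original['nested']['a'].append(375)` → original = {'data': [6, 5, 3, 100], 'nested': {'a': [9, 7, 375]}}; shallow = {'data': [6, 5, 3, 100], 'nested': {'a': [9, 7, 375]}}
`print(shallow['data'])` → prints [6, 5, 3, 100]
`print(shallow['nested']['a'])` → prints [9, 7, 375]
`print(deep['data'])` → prints [6, 5, 3]
`print(deep['nested']['a'])` → prints [9, 7]

Answer:
[6, 5, 3, 100]
[9, 7, 375]
[6, 5, 3]
[9, 7]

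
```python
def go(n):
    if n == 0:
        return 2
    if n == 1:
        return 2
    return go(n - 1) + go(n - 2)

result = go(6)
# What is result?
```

Build up from base cases: go(0)=2, go(1)=2, go(2)=4, go(3)=6, go(4)=10, go(5)=16, go(6)=26

Answer: 26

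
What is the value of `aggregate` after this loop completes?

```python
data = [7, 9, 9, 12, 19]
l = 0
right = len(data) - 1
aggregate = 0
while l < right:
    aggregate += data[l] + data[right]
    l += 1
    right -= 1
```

Sum of pairs from ends
`aggregate` takes the values: 0 → 26 → 47

Answer: 47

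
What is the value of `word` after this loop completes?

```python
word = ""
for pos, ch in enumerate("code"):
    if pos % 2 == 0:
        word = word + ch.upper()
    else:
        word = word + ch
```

Uppercase even positions in 'code'
`word` takes the values: "" → "C" → "Co" → "CoD" → "CoDe"

Answer: "CoDe"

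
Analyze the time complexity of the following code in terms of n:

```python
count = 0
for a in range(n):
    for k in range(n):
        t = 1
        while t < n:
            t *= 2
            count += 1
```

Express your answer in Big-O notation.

Each loop level contributes: n × n × log n. Multiplying the contributions gives O(n^2 log n).

Answer: O(n^2 log n)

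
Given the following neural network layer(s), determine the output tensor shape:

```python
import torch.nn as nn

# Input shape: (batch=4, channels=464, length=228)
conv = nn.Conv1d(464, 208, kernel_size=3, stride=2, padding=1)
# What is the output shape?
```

Input: (4, 464, 228) -> Output: (4, 208, 114)

Answer: (4, 208, 114)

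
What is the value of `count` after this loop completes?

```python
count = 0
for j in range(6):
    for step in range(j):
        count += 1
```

Triangle number: 0+1+2+...+5
`count` takes the values: 0 → 1 → 2 → 3 → 4 → 5 → 6 → 7 → 8 → 9 → 10 → 11 → 12 → 13 → 14 → 15

Answer: 15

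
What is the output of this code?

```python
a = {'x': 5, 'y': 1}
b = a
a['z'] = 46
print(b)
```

Key concept: dict aliasing.
Step by step:
`a = {'x': 5, 'y': 1}` → a = {'x': 5, 'y': 1}
`b = a` → b = {'x': 5, 'y': 1} (same object as a)
`a['z'] = 46` → a = {'x': 5, 'y': 1, 'z': 46} (same object as b); b = {'x': 5, 'y': 1, 'z': 46} (same object as a)
`print(b)` → prints {'x': 5, 'y': 1, 'z': 46}

Answer: {'x': 5, 'y': 1, 'z': 46}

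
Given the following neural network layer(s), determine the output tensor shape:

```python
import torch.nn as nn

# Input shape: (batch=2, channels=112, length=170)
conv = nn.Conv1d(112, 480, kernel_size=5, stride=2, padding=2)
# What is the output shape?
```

Input: (2, 112, 170) -> Output: (2, 480, 85)

Answer: (2, 480, 85)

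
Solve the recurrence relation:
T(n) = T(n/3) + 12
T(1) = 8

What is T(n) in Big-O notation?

Each step divides n by 3 and adds 12. After log_3(n) steps we reach T(1)=8. So T(n) = 12·log_3(n) + 8 = O(log n).

Answer: O(log n)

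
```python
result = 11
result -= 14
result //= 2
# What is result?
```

Trace:
`result = 11` → result = 11
`result -= 14` → result = -3
`result //= 2` → result = -2
So result = -2

Answer: -2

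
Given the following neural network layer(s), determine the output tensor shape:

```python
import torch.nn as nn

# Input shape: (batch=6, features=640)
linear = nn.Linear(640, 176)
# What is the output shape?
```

Input: (6, 640) -> Output: (6, 176)

Answer: (6, 176)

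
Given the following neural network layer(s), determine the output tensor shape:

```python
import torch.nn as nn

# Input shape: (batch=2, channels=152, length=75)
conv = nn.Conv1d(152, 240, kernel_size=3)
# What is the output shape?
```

Input: (2, 152, 75) -> Output: (2, 240, 73)

Answer: (2, 240, 73)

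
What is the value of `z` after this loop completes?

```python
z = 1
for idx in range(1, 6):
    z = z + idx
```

Start at 1, add 1 through 5
`z` takes the values: 1 → 2 → 4 → 7 → 11 → 16

Answer: 16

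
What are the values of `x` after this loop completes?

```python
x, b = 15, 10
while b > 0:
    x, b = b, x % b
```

GCD of 15 and 10
`x` takes the values: 15 → 10 → 5

Answer: 5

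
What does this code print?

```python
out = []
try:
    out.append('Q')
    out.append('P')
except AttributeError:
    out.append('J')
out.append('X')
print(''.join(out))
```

Execution trace: 'Q' (try body) → 'P' (try body, no exception) → 'X' (after the try/except). Output: QPX

Answer: QPX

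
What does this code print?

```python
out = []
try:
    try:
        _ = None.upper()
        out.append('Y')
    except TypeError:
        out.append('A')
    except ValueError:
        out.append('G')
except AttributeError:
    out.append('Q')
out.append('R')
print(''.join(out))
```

Execution trace: 'Q' (outer except AttributeError) → 'R' (after the try/except). Output: QR

Answer: QR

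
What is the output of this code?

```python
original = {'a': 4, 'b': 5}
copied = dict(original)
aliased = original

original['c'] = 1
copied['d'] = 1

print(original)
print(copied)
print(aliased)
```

Key concept: dict() creates copy, assignment creates alias.
Step by step:
`original = {'a': 4, 'b': 5}` → original = {'a': 4, 'b': 5}
`copied = dict(original)` → copied = {'a': 4, 'b': 5}
`aliased = original` → aliased = {'a': 4, 'b': 5} (same object as original)
`original['c'] = 1` → original = {'a': 4, 'b': 5, 'c': 1} (same object as aliased); aliased = {'a': 4, 'b': 5, 'c': 1} (same object as original)
`copied['d'] = 1` → copied = {'a': 4, 'b': 5, 'd': 1}
`print(original)` → prints {'a': 4, 'b': 5, 'c': 1}
`print(copied)` → prints {'a': 4, 'b': 5, 'd': 1}
`print(aliased)` → prints {'a': 4, 'b': 5, 'c': 1}

Answer:
{'a': 4, 'b': 5, 'c': 1}
{'a': 4, 'b': 5, 'd': 1}
{'a': 4, 'b': 5, 'c': 1}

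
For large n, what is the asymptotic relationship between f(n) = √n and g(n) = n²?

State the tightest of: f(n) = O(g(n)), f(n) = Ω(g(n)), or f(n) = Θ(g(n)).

√n vs n²: f(n) = O(g(n)) but not Ω(g(n)) — n² grows strictly faster than √n.

Answer: f(n) = O(g(n)) but not Ω(g(n)) — n² grows strictly faster than √n.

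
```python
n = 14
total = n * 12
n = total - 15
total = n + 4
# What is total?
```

Trace:
`n = 14` → n = 14
`total = n * 12` → total = 168
`n = total - 15` → n = 153
`total = n + 4` → total = 157
So total = 157

Answer: 157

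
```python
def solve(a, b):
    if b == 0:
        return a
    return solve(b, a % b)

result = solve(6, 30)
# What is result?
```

solve(6, 30) -> solve(30, 6) -> solve(6, 0) -> 6

Answer: 6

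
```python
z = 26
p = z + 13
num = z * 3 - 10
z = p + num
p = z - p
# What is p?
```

Trace:
`z = 26` → z = 26
`p = z + 13` → p = 39
`num = z * 3 - 10` → num = 68
`z = p + num` → z = 107
`p = z - p` → p = 68
So p = 68

Answer: 68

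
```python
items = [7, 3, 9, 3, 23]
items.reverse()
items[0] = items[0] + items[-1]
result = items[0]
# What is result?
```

Trace:
`items = [7, 3, 9, 3, 23]` → items = [7, 3, 9, 3, 23]
`items.reverse()` → items = [23, 3, 9, 3, 7]
`items[0] = items[0] + items[-1]` → items = [30, 3, 9, 3, 7]
`result = items[0]` → result = 30
So result = 30

Answer: 30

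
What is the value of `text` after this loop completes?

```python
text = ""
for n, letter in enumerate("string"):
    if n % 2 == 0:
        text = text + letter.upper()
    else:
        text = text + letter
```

Uppercase even positions in 'string'
`text` takes the values: "" → "S" → "St" → "StR" → "StRi" → "StRiN" → "StRiNg"

Answer: "StRiNg"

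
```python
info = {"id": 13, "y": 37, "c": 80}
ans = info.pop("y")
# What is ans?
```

Trace:
`info = {"id": 13, "y": 37, "c": 80}` → info = {'id': 13, 'y': 37, 'c': 80}
`ans = info.pop("y")` → info = {'id': 13, 'c': 80}; ans = 37
So ans = 37

Answer: 37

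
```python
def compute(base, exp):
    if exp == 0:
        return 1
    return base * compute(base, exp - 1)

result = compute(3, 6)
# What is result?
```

compute(3, 6) = 3 * 3 * 3 * 3 * 3 * 3 = 729

Answer: 729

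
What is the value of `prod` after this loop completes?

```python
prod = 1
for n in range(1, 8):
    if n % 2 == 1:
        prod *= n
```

Product of odd numbers 1 to 7
`prod` takes the values: 1 → 3 → 15 → 105

Answer: 105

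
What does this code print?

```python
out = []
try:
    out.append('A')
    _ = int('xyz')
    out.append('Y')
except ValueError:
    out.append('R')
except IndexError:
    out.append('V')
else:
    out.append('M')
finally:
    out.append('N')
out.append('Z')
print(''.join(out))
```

Execution trace: 'A' (try body) → 'R' (except ValueError) → 'N' (finally) → 'Z' (after the try/except). Output: ARNZ

Answer: ARNZ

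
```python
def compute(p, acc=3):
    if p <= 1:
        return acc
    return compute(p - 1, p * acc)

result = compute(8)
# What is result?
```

Accumulator trace (n, acc): (8, 3) -> (7, 24) -> (6, 168) -> (5, 1008) -> (4, 5040) -> (3, 20160) -> (2, 60480) -> (1, 120960) -> return 120960

Answer: 120960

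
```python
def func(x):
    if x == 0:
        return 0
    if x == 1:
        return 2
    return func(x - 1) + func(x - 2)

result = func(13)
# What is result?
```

Build up from base cases: func(0)=0, func(1)=2, func(2)=2, func(3)=4, func(4)=6, func(5)=10, func(6)=16, ..., func(13)=466

Answer: 466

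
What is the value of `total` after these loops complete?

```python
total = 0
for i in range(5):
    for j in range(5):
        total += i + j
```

Sum of all i+j for i,j in 5x5
`total` takes the values: 0 → 1 → 3 → 6 → 10 → 11 → 13 → 16 → 20 → 25 → 27 → 30 → 34 → 39 → 45 → 48 → 52 → 57 → 63 → 70 → 74 → 79 → 85 → 92 → 100

Answer: 100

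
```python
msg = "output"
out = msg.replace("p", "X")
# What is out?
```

Trace:
`msg = "output"` → msg = 'output'
`out = msg.replace("p", "X")` → out = 'outXut'
So out = 'outXut'

Answer: 'outXut'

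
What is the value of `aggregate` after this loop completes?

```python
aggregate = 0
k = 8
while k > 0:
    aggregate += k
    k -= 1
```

Sum 8 down to 1
`aggregate` takes the values: 0 → 8 → 15 → 21 → 26 → 30 → 33 → 35 → 36

Answer: 36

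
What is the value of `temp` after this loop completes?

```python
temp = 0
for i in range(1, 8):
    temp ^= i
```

XOR of 1 to 7
`temp` takes the values: 0 → 1 → 3 → 0 → 4 → 1 → 7 → 0

Answer: 0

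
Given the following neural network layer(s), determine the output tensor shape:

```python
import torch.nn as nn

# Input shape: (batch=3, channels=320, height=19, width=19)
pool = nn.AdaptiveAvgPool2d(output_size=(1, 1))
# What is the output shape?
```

Input: (3, 320, 19, 19) -> Output: (3, 320, 1, 1)

Answer: (3, 320, 1, 1)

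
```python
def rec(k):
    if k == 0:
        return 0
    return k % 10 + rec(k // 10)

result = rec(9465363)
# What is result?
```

Sum of digits of 9465363: 3 + 6 + 3 + 5 + 6 + 4 + 9 = 36

Answer: 36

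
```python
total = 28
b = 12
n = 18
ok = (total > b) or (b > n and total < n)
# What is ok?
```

Trace:
`total = 28` → total = 28
`b = 12` → b = 12
`n = 18` → n = 18
`ok = (total > b) or (b > n and total < n)` → ok = True
So ok = True

Answer: True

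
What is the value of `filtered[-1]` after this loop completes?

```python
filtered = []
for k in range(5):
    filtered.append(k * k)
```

Last element of squares 0 to 4
`filtered` takes the values: [] → [0] → [0, 1] → [0, 1, 4] → [0, 1, 4, 9] → [0, 1, 4, 9, 16]
So `filtered[-1]` = 16

Answer: 16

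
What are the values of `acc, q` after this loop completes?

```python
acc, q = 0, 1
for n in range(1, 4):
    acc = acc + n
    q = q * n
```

Sum and factorial of 1 to 3
`acc, q` takes the values: (0, 1) → (1, 1) → (3, 1) → (3, 2) → (6, 2) → (6, 6)

Answer: 6, 6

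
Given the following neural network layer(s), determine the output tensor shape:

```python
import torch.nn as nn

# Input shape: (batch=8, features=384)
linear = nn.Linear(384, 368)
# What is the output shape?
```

Input: (8, 384) -> Output: (8, 368)

Answer: (8, 368)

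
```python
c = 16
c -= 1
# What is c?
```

Trace:
`c = 16` → c = 16
`c -= 1` → c = 15
So c = 15

Answer: 15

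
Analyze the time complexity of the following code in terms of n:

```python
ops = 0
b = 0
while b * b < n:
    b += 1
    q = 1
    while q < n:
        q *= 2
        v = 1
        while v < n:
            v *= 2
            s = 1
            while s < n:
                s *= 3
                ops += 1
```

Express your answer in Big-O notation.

Each loop level contributes: √n × log n × log n × log n. Multiplying the contributions gives O(√n log^3 n).

Answer: O(√n log^3 n)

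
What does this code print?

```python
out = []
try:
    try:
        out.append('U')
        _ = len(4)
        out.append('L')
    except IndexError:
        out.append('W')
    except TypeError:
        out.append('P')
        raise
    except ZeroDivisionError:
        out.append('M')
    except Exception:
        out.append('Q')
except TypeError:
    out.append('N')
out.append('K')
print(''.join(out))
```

Execution trace: 'U' (inner try body) → 'P' (inner except TypeError) → 'N' (outer except TypeError) → 'K' (after the try/except). Output: UPNK

Answer: UPNK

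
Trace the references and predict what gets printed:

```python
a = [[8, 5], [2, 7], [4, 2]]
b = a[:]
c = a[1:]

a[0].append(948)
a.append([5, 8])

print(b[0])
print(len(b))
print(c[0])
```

Key concept: slice with nested mutation.
Step by step:
`a = [[8, 5], [2, 7], [4, 2]]` → a = [[8, 5], [2, 7], [4, 2]]
`b = a[:]` → b = [[8, 5], [2, 7], [4, 2]]
`c = a[1:]` → c = [[2, 7], [4, 2]]
`a[0].append(948)` → a = [[8, 5, 948], [2, 7], [4, 2]]; b = [[8, 5, 948], [2, 7], [4, 2]]
`a.append([5, 8])` → a = [[8, 5, 948], [2, 7], [4, 2], [5, 8]]
`print(b[0])` → prints [8, 5, 948]
`print(len(b))` → prints 3
`print(c[0])` → prints [2, 7]

Answer:
[8, 5, 948]
3
[2, 7]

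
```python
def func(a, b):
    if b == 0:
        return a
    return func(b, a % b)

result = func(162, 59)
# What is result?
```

func(162, 59) -> func(59, 44) -> func(44, 15) -> func(15, 14) -> func(14, 1) -> func(1, 0) -> 1

Answer: 1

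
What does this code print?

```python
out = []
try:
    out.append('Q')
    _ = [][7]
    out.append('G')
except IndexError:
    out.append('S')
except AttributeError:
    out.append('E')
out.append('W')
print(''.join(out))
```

Execution trace: 'Q' (try body) → 'S' (except IndexError) → 'W' (after the try/except). Output: QSW

Answer: QSW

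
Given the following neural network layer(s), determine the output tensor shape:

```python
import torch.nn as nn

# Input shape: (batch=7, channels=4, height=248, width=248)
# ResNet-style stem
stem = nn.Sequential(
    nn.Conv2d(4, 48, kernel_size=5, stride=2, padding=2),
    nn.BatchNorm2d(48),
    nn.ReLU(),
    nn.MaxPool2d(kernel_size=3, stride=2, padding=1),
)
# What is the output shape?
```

Input: (7, 4, 248, 248) -> after Conv2d 5x5 stride=2: (7, 48, 124, 124) -> Output: (7, 48, 62, 62)

Answer: (7, 48, 62, 62)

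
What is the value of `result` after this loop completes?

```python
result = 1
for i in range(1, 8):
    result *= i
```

7! = 5040
`result` takes the values: 1 → 2 → 6 → 24 → 120 → 720 → 5040

Answer: 5040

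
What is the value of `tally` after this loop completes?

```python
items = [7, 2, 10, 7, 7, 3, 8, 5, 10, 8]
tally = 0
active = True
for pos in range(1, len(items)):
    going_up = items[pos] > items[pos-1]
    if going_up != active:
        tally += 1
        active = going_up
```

Count direction changes in [7, 2, 10, 7, 7, 3, 8, 5, 10, 8]
`tally` takes the values: 0 → 1 → 2 → 3 → 4 → 5 → 6 → 7

Answer: 7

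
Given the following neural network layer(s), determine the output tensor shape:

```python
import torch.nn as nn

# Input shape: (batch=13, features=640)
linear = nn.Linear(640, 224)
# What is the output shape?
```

Input: (13, 640) -> Output: (13, 224)

Answer: (13, 224)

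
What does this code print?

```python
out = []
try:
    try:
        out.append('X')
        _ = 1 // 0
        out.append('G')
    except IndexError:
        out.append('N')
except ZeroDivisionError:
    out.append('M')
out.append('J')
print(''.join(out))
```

Execution trace: 'X' (try body) → 'M' (outer except ZeroDivisionError) → 'J' (after the try/except). Output: XMJ

Answer: XMJ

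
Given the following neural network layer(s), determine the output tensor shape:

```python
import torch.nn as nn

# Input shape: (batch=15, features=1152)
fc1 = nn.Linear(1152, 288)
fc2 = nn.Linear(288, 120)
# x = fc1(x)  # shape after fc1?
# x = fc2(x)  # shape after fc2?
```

Input: (15, 1152) -> after fc1: (15, 288) -> Output: (15, 120)

Answer: (15, 120)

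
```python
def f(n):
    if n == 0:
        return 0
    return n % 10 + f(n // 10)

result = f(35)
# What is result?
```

Sum of digits of 35: 5 + 3 = 8

Answer: 8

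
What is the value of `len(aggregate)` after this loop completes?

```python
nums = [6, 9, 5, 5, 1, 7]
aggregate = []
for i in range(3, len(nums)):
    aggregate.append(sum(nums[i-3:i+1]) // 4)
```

Number of 4-element averages
`aggregate` takes the values: [] → [6] → [6, 5] → [6, 5, 4]
So `len(aggregate)` = 3

Answer: 3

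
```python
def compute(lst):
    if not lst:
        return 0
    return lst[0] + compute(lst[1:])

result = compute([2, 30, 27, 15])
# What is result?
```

2 + 30 + 27 + 15 + 0 = 74

Answer: 74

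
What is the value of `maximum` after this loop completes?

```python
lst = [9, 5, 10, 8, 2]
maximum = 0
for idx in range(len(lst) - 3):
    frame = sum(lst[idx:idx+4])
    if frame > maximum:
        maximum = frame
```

Max sum of 4-element window in [9, 5, 10, 8, 2]
`maximum` takes the values: 0 → 32

Answer: 32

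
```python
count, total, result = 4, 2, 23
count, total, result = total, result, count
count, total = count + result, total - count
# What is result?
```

Trace:
`count, total, result = 4, 2, 23` → count = 4; total = 2; result = 23
`count, total, result = total, result, count` → count = 2; total = 23; result = 4
`count, total = count + result, total - count` → count = 6; total = 21
So result = 4

Answer: 4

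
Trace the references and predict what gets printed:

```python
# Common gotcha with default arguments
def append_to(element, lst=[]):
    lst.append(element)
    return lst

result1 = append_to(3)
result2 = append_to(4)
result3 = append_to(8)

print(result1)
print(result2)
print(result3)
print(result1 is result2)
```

Key concept: mutable default argument gotcha.
Step by step:
`result1 = append_to(3)` → result1 = [3]
`result2 = append_to(4)` → result1 = [3, 4] (same object as result2); result2 = [3, 4] (same object as result1)
`result3 = append_to(8)` → result1 = [3, 4, 8] (same object as result2, result3); result2 = [3, 4, 8] (same object as result1, result3); result3 = [3, 4, 8] (same object as result1, result2)
`print(result1)` → prints [3, 4, 8]
`print(result2)` → prints [3, 4, 8]
`print(result3)` → prints [3, 4, 8]
`print(result1 is result2)` → prints True

Answer:
[3, 4, 8]
[3, 4, 8]
[3, 4, 8]
True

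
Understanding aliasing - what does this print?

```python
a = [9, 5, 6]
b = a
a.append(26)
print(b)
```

Key concept: basic list aliasing.
Step by step:
`a = [9, 5, 6]` → a = [9, 5, 6]
`b = a` → b = [9, 5, 6] (same object as a)
`a.append(26)` → a = [9, 5, 6, 26] (same object as b); b = [9, 5, 6, 26] (same object as a)
`print(b)` → prints [9, 5, 6, 26]

Answer: [9, 5, 6, 26]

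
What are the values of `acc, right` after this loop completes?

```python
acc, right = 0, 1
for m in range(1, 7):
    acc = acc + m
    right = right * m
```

Sum and factorial of 1 to 6
`acc, right` takes the values: (0, 1) → (1, 1) → (3, 1) → (3, 2) → (6, 2) → (6, 6) → (10, 6) → (10, 24) → (15, 24) → (15, 120) → (21, 120) → (21, 720)

Answer: 21, 720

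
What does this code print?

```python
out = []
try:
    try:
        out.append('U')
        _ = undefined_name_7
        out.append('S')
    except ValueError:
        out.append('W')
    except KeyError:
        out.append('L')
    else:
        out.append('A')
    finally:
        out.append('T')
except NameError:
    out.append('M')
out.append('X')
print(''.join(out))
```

Execution trace: 'U' (try body) → 'T' (finally) → 'M' (outer except NameError) → 'X' (after the try/except). Output: UTMX

Answer: UTMX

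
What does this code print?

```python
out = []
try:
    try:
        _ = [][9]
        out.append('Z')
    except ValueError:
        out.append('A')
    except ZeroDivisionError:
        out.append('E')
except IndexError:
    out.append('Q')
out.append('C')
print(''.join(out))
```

Execution trace: 'Q' (outer except IndexError) → 'C' (after the try/except). Output: QC

Answer: QC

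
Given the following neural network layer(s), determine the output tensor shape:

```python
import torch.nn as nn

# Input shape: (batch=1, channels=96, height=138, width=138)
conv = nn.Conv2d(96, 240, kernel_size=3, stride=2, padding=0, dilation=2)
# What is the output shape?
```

Input: (1, 96, 138, 138) -> Output: (1, 240, 67, 67)

Answer: (1, 240, 67, 67)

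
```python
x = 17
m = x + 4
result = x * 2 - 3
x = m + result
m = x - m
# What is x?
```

Trace:
`x = 17` → x = 17
`m = x + 4` → m = 21
`result = x * 2 - 3` → result = 31
`x = m + result` → x = 52
`m = x - m` → m = 31
So x = 52

Answer: 52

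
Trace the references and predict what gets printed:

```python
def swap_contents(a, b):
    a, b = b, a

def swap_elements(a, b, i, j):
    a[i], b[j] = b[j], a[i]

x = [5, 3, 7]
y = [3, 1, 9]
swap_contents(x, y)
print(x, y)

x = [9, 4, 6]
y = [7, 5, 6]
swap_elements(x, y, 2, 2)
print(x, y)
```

Key concept: parameter rebinding vs mutation.
Step by step:
`x = [5, 3, 7]` → x = [5, 3, 7]
`y = [3, 1, 9]` → y = [3, 1, 9]
`swap_contents(x, y)` → no visible change to tracked variables
`print(x, y)` → prints [5, 3, 7] [3, 1, 9]
`x = [9, 4, 6]` → x = [9, 4, 6]
`y = [7, 5, 6]` → y = [7, 5, 6]
`swap_elements(x, y, 2, 2)` → no visible change to tracked variables
`print(x, y)` → prints [9, 4, 6] [7, 5, 6]

Answer:
[5, 3, 7] [3, 1, 9]
[9, 4, 6] [7, 5, 6]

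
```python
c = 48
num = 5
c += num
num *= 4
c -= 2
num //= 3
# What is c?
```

Trace:
`c = 48` → c = 48
`num = 5` → num = 5
`c += num` → c = 53
`num *= 4` → num = 20
`c -= 2` → c = 51
`num //= 3` → num = 6
So c = 51

Answer: 51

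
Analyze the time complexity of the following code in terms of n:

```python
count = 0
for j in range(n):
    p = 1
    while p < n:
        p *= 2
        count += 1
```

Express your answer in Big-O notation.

Each loop level contributes: n × log n. Multiplying the contributions gives O(n log n).

Answer: O(n log n)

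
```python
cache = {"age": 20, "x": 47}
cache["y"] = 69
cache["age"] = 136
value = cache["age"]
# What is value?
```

Trace:
`cache = {"age": 20, "x": 47}` → cache = {'age': 20, 'x': 47}
`cache["y"] = 69` → cache = {'age': 20, 'x': 47, 'y': 69}
`cache["age"] = 136` → cache = {'age': 136, 'x': 47, 'y': 69}
`value = cache["age"]` → value = 136
So value = 136

Answer: 136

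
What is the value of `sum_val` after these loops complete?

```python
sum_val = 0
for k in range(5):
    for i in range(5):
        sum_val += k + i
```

Sum of all k+i for k,i in 5x5
`sum_val` takes the values: 0 → 1 → 3 → 6 → 10 → 11 → 13 → 16 → 20 → 25 → 27 → 30 → 34 → 39 → 45 → 48 → 52 → 57 → 63 → 70 → 74 → 79 → 85 → 92 → 100

Answer: 100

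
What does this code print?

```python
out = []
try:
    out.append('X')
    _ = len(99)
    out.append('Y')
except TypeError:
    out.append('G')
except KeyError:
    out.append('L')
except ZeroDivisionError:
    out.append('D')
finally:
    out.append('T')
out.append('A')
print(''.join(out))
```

Execution trace: 'X' (try body) → 'G' (except TypeError) → 'T' (finally) → 'A' (after the try/except). Output: XGTA

Answer: XGTA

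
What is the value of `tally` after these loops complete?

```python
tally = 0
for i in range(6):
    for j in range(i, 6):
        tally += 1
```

Upper triangle: 6 + 5 + ... + 1
`tally` takes the values: 0 → 1 → 2 → 3 → 4 → 5 → 6 → 7 → 8 → 9 → 10 → 11 → 12 → 13 → 14 → 15 → 16 → 17 → 18 → 19 → 20 → 21

Answer: 21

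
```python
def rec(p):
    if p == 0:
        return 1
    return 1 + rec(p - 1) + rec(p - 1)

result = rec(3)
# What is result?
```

rec(p) = 1 + 2·rec(p-1), rec(0)=1. Closed form: (1+1)·2^3 - 1 = 15.

Answer: 15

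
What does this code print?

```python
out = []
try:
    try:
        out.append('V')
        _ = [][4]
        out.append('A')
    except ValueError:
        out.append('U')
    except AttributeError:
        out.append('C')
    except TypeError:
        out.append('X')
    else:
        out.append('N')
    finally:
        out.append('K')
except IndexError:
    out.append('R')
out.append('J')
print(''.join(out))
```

Execution trace: 'V' (inner try body) → 'K' (inner finally) → 'R' (outer except IndexError) → 'J' (after the try/except). Output: VKRJ

Answer: VKRJ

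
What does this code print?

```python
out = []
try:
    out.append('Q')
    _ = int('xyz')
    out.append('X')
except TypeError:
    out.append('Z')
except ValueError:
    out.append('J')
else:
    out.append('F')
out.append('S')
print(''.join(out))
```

Execution trace: 'Q' (try body) → 'J' (except ValueError) → 'S' (after the try/except). Output: QJS

Answer: QJS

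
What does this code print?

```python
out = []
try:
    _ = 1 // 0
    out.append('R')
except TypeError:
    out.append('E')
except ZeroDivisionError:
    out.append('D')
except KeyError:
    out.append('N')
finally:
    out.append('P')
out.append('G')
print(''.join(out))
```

Execution trace: 'D' (except ZeroDivisionError) → 'P' (finally) → 'G' (after the try/except). Output: DPG

Answer: DPG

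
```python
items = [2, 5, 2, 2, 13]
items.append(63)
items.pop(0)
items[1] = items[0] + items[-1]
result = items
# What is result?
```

Trace:
`items = [2, 5, 2, 2, 13]` → items = [2, 5, 2, 2, 13]
`items.append(63)` → items = [2, 5, 2, 2, 13, 63]
`items.pop(0)` → items = [5, 2, 2, 13, 63]
`items[1] = items[0] + items[-1]` → items = [5, 68, 2, 13, 63]
`result = items` → result = [5, 68, 2, 13, 63]
So result = [5, 68, 2, 13, 63]

Answer: [5, 68, 2, 13, 63]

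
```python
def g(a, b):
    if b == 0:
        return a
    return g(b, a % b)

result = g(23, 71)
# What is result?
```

g(23, 71) -> g(71, 23) -> g(23, 2) -> g(2, 1) -> g(1, 0) -> 1

Answer: 1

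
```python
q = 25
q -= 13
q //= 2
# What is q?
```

Trace:
`q = 25` → q = 25
`q -= 13` → q = 12
`q //= 2` → q = 6
So q = 6

Answer: 6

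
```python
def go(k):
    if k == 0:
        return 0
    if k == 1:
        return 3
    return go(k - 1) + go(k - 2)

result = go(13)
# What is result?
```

Build up from base cases: go(0)=0, go(1)=3, go(2)=3, go(3)=6, go(4)=9, go(5)=15, go(6)=24, ..., go(13)=699

Answer: 699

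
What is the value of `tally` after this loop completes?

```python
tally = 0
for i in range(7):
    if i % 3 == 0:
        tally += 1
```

Count numbers divisible by 3 in range(7)
`tally` takes the values: 0 → 1 → 2 → 3

Answer: 3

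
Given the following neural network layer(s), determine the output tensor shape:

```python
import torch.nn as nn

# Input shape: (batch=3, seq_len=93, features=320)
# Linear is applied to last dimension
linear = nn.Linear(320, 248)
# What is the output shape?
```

Input: (3, 93, 320) -> Output: (3, 93, 248)

Answer: (3, 93, 248)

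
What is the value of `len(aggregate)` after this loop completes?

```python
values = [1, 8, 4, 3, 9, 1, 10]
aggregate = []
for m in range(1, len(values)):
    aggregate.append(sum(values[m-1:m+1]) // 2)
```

Number of 2-element averages
`aggregate` takes the values: [] → [4] → [4, 6] → [4, 6, 3] → [4, 6, 3, 6] → [4, 6, 3, 6, 5] → [4, 6, 3, 6, 5, 5]
So `len(aggregate)` = 6

Answer: 6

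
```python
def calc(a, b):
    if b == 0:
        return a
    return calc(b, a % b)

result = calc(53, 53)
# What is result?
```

calc(53, 53) -> calc(53, 0) -> 53

Answer: 53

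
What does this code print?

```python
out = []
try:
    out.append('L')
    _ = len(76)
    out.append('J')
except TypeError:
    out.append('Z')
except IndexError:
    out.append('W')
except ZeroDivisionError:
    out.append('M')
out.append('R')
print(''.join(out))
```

Execution trace: 'L' (try body) → 'Z' (except TypeError) → 'R' (after the try/except). Output: LZR

Answer: LZR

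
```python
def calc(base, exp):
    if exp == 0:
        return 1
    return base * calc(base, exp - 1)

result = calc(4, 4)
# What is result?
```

calc(4, 4) = 4 * 4 * 4 * 4 = 256

Answer: 256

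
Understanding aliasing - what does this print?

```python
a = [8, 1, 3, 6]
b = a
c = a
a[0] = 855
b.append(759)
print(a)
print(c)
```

Key concept: multiple aliases.
Step by step:
`a = [8, 1, 3, 6]` → a = [8, 1, 3, 6]
`b = a` → b = [8, 1, 3, 6] (same object as a)
`c = a` → c = [8, 1, 3, 6] (same object as a, b)
`a[0] = 855` → a = [855, 1, 3, 6] (same object as b, c); b = [855, 1, 3, 6] (same object as a, c); c = [855, 1, 3, 6] (same object as a, b)
`b.append(759)` → a = [855, 1, 3, 6, 759] (same object as b, c); b = [855, 1, 3, 6, 759] (same object as a, c); c = [855, 1, 3, 6, 759] (same object as a, b)
`print(a)` → prints [855, 1, 3, 6, 759]
`print(c)` → prints [855, 1, 3, 6, 759]

Answer:
[855, 1, 3, 6, 759]
[855, 1, 3, 6, 759]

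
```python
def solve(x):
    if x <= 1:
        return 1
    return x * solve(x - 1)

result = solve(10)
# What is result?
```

solve(10) = 10 * 9 * 8 * 7 * 6 * 5 * 4 * 3 * 2 * 1 = 3628800

Answer: 3628800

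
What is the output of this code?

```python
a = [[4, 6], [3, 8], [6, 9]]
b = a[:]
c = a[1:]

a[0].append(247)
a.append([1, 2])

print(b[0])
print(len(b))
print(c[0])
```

Key concept: slice with nested mutation.
Step by step:
`a = [[4, 6], [3, 8], [6, 9]]` → a = [[4, 6], [3, 8], [6, 9]]
`b = a[:]` → b = [[4, 6], [3, 8], [6, 9]]
`c = a[1:]` → c = [[3, 8], [6, 9]]
`a[0].append(247)` → a = [[4, 6, 247], [3, 8], [6, 9]]; b = [[4, 6, 247], [3, 8], [6, 9]]
`a.append([1, 2])` → a = [[4, 6, 247], [3, 8], [6, 9], [1, 2]]
`print(b[0])` → prints [4, 6, 247]
`print(len(b))` → prints 3
`print(c[0])` → prints [3, 8]

Answer:
[4, 6, 247]
3
[3, 8]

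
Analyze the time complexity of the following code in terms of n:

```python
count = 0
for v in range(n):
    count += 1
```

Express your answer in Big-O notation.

Each loop level contributes: n. Multiplying the contributions gives O(n).

Answer: O(n)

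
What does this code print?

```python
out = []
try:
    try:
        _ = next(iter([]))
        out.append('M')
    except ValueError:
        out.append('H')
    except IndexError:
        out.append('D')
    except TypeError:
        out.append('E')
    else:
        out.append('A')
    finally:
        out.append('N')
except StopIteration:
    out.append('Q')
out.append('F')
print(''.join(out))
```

Execution trace: 'N' (finally) → 'Q' (outer except StopIteration) → 'F' (after the try/except). Output: NQF

Answer: NQF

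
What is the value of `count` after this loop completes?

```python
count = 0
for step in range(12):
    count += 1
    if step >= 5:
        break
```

Loop breaks when step reaches 5, count is 6
`count` takes the values: 0 → 1 → 2 → 3 → 4 → 5 → 6

Answer: 6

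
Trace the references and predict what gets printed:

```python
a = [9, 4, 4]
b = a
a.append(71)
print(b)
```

Key concept: basic list aliasing.
Step by step:
`a = [9, 4, 4]` → a = [9, 4, 4]
`b = a` → b = [9, 4, 4] (same object as a)
`a.append(71)` → a = [9, 4, 4, 71] (same object as b); b = [9, 4, 4, 71] (same object as a)
`print(b)` → prints [9, 4, 4, 71]

Answer: [9, 4, 4, 71]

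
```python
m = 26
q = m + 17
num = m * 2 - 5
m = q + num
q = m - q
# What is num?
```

Trace:
`m = 26` → m = 26
`q = m + 17` → q = 43
`num = m * 2 - 5` → num = 47
`m = q + num` → m = 90
`q = m - q` → q = 47
So num = 47

Answer: 47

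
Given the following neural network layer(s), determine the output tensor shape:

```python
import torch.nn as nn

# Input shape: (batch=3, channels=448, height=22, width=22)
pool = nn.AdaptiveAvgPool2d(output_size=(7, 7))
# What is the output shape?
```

Input: (3, 448, 22, 22) -> Output: (3, 448, 7, 7)

Answer: (3, 448, 7, 7)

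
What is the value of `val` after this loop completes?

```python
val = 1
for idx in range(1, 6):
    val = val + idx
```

Start at 1, add 1 through 5
`val` takes the values: 1 → 2 → 4 → 7 → 11 → 16

Answer: 16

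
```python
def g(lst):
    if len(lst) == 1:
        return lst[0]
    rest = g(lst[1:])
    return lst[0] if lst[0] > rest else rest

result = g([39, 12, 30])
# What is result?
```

Recursive max over [39, 12, 30] = 39

Answer: 39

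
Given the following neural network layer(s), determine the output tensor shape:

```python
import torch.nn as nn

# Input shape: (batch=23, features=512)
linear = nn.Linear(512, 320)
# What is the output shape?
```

Input: (23, 512) -> Output: (23, 320)

Answer: (23, 320)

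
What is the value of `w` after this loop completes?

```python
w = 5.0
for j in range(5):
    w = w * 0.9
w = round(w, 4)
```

Exponential decay: 5.0 * 0.9^5
`w` takes the values: 5.0 → 4.5 → 4.05 → 3.645 → 3.2805 → 2.95245 → 2.9525

Answer: 2.9525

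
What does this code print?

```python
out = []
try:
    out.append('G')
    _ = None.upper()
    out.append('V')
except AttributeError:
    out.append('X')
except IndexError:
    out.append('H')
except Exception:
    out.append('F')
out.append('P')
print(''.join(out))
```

Execution trace: 'G' (try body) → 'X' (except AttributeError) → 'P' (after the try/except). Output: GXP

Answer: GXP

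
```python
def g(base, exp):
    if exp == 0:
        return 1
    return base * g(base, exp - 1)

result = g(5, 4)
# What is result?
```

g(5, 4) = 5 * 5 * 5 * 5 = 625

Answer: 625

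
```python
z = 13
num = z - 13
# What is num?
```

Trace:
`z = 13` → z = 13
`num = z - 13` → num = 0
So num = 0

Answer: 0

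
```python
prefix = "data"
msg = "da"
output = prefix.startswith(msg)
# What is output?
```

Trace:
`prefix = "data"` → prefix = 'data'
`msg = "da"` → msg = 'da'
`output = prefix.startswith(msg)` → output = True
So output = True

Answer: True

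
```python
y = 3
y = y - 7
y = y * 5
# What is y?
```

Trace:
`y = 3` → y = 3
`y = y - 7` → y = -4
`y = y * 5` → y = -20
So y = -20

Answer: -20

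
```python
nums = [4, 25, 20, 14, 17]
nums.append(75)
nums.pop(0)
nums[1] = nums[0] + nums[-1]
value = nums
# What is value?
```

Trace:
`nums = [4, 25, 20, 14, 17]` → nums = [4, 25, 20, 14, 17]
`nums.append(75)` → nums = [4, 25, 20, 14, 17, 75]
`nums.pop(0)` → nums = [25, 20, 14, 17, 75]
`nums[1] = nums[0] + nums[-1]` → nums = [25, 100, 14, 17, 75]
`value = nums` → value = [25, 100, 14, 17, 75]
So value = [25, 100, 14, 17, 75]

Answer: [25, 100, 14, 17, 75]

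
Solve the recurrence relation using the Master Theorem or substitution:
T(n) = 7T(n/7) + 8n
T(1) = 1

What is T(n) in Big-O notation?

By Master Theorem: a=7, b=7, f(n)=8n. Since log_7(7) = 1 and f(n) = Θ(n^1), Case 2 applies. T(n) = O(n log n).

Answer: O(n log n)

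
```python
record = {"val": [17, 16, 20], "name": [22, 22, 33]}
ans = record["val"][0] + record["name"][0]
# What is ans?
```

Trace:
`record = {"val": [17, 16, 20], "name": [22, 22, 33]}` → record = {'val': [17, 16, 20], 'name': [22, 22, 33]}
`ans = record["val"][0] + record["name"][0]` → ans = 39
So ans = 39

Answer: 39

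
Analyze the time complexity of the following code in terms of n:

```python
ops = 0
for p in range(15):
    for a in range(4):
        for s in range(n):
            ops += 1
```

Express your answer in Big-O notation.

Each loop level contributes: 1 × 1 × n. Multiplying the contributions gives O(n).

Answer: O(n)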